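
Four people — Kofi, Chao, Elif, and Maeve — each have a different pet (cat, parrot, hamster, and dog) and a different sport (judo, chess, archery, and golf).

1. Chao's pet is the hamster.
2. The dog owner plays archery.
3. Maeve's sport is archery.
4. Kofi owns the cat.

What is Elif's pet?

parrot

Clue 1 rules out hamster for Elif's pet.
With clues 1–3, dog is impossible for Elif's pet.
With clues 1–4, cat is impossible for Elif's pet.
That leaves parrot.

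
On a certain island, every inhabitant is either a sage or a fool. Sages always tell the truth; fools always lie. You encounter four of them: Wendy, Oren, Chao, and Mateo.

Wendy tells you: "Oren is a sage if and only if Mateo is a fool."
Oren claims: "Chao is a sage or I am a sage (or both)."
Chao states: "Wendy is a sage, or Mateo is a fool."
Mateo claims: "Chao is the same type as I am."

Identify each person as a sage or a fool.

Wendy: sage, Oren: sage, Chao: sage, Mateo: fool

Consider Wendy. Suppose Wendy is a fool.
Then no assignment of the remaining roles makes every statement match its speaker's type — contradiction.
So Wendy is a sage.
With that fixed, Chao's statement is true, so Chao is a sage.
With that fixed, Oren's statement is true, so Oren is a sage.
Consider Mateo. Suppose Mateo is a sage.
Then Wendy's statement comes out false, contradicting Wendy being a sage.
So Mateo is a fool.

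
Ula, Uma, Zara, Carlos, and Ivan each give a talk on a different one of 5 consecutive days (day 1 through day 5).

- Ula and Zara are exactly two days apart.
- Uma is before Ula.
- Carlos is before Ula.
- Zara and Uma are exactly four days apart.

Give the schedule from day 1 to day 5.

Uma, Carlos, Ula, Ivan, Zara

From clues 1–2: Ula is in {2,3,4,5}.
From clues 1–3: Ula is in {3,4,5}.
From clues 1–4: Uma → day 1, Carlos → day 2, Ula → day 3, Ivan → day 4, Zara → day 5.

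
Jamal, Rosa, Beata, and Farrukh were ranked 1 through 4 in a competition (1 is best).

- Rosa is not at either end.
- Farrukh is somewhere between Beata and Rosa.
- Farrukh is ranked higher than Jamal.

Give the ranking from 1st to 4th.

Beata, Farrukh, Rosa, Jamal

From clue 1: Rosa is in {2,3}.
From clues 1–2: Jamal is in {1,4}.
From clues 1–3: Beata → rank 1, Farrukh → rank 2, Rosa → rank 3, Jamal → rank 4.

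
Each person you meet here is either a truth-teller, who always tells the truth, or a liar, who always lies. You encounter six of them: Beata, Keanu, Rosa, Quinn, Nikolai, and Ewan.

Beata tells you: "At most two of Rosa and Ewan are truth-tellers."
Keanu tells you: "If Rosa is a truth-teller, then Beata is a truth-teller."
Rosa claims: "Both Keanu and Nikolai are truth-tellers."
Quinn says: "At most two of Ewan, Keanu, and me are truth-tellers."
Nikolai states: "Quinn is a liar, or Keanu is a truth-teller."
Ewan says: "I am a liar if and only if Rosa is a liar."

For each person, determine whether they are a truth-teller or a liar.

Regardless of anyone's role, Beata's statement is true, so Beata is a truth-teller.
With that fixed, Keanu's statement is true, so Keanu is a truth-teller.
With that fixed, Nikolai's statement is true, so Nikolai is a truth-teller.
With that fixed, Rosa's statement is true, so Rosa is a truth-teller.
Consider Quinn. Suppose Quinn is a liar.
Then Quinn's own statement would have to be false, but it can't be — contradiction.
So Quinn is a truth-teller.
Consider Ewan. Suppose Ewan is a truth-teller.
Then Quinn's statement comes out false, contradicting Quinn being a truth-teller.
So Ewan is a liar.

Beata: truth-teller, Keanu: truth-teller, Rosa: truth-teller, Quinn: truth-teller, Nikolai: truth-teller, Ewan: liar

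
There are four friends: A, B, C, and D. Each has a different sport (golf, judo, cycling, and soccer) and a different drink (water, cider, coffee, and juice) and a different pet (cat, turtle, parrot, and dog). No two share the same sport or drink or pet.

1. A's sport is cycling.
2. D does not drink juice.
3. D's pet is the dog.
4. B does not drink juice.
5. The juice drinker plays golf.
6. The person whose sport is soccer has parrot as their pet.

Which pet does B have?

parrot

With clues 1–3, dog is impossible for B's pet.
With clues 1–6, cat and turtle are impossible for B's pet.
That leaves parrot.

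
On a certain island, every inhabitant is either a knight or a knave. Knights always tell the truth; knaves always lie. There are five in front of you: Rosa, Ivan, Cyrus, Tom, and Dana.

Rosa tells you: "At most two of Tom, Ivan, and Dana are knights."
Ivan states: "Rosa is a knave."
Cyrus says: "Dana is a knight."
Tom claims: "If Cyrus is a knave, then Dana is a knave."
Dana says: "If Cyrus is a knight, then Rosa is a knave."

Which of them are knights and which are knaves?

Consider Rosa. Suppose Rosa is a knight.
Then no assignment of the remaining roles makes every statement match its speaker's type — contradiction.
So Rosa is a knave.
With that fixed, Ivan's statement is true, so Ivan is a knight.
With that fixed, Dana's statement is true, so Dana is a knight.
With that fixed, Cyrus's statement is true, so Cyrus is a knight.
With that fixed, Tom's statement is true, so Tom is a knight.

Rosa: knave, Ivan: knight, Cyrus: knight, Tom: knight, Dana: knight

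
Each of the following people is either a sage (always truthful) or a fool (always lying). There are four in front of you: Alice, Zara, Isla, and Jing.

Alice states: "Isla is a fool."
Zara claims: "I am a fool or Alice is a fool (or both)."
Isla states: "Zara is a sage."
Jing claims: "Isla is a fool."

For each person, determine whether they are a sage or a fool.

Alice: fool, Zara: sage, Isla: sage, Jing: fool

Consider Alice. Suppose Alice is a sage.
Then whichever role Zara has, Zara's statement has the wrong truth value — contradiction.
So Alice is a fool.
With that fixed, Zara's statement is true, so Zara is a sage.
With that fixed, Isla's statement is true, so Isla is a sage.
With that fixed, Jing's statement is false, so Jing is a fool.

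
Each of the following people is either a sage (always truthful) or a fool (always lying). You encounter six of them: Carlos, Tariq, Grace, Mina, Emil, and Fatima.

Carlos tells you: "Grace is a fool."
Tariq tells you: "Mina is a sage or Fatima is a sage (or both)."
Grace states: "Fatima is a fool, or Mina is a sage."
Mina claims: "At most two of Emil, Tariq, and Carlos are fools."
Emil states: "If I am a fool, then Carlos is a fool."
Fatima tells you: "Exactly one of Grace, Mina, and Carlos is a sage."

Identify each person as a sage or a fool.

Carlos: fool, Tariq: sage, Grace: sage, Mina: sage, Emil: sage, Fatima: fool

Consider Carlos. Suppose Carlos is a sage.
Then no assignment of the remaining roles makes every statement match its speaker's type — contradiction.
So Carlos is a fool.
With that fixed, Emil's statement is true, so Emil is a sage.
With that fixed, Mina's statement is true, so Mina is a sage.
With that fixed, Tariq's statement is true, so Tariq is a sage.
With that fixed, Grace's statement is true, so Grace is a sage.
With that fixed, Fatima's statement is false, so Fatima is a fool.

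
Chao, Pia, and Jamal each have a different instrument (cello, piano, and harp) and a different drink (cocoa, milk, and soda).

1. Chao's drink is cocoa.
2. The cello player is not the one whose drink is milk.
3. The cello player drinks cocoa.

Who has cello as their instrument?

With clues 1–3, Jamal and Pia are impossible for the one with instrument cello.
That leaves Chao.

Chao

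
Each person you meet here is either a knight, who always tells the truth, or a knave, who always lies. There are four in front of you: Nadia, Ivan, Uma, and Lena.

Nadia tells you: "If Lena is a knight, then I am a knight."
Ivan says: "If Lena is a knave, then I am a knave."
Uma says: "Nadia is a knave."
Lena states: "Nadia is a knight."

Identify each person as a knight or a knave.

Consider Nadia. Suppose Nadia is a knave.
Then no assignment of the remaining roles makes every statement match its speaker's type — contradiction.
So Nadia is a knight.
With that fixed, Uma's statement is false, so Uma is a knave.
With that fixed, Lena's statement is true, so Lena is a knight.
With that fixed, Ivan's statement is true, so Ivan is a knight.

Nadia: knight, Ivan: knight, Uma: knave, Lena: knight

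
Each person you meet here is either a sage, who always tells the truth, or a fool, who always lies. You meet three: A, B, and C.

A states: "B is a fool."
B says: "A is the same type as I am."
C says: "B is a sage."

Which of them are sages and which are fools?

Consider A. Suppose A is a fool.
Then whichever role B has, B's statement has the wrong truth value — contradiction.
So A is a sage.
Consider B. Suppose B is a sage.
Then A's statement comes out false, contradicting A being a sage.
So B is a fool.
With that fixed, C's statement is false, so C is a fool.

A: sage, B: fool, C: fool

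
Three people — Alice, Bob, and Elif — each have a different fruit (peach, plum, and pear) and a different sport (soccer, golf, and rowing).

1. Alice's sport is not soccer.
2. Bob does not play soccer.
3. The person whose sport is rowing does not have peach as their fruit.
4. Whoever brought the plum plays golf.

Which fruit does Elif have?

peach

With clues 1–4, pear and plum are impossible for Elif's fruit.
That leaves peach.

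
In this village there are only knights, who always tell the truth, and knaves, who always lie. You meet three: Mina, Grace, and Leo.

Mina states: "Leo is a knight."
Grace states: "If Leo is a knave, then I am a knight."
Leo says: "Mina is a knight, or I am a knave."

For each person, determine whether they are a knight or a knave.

Mina: knight, Grace: knight, Leo: knight

Consider Mina. Suppose Mina is a knave.
Then whichever role Leo has, Leo's statement has the wrong truth value — contradiction.
So Mina is a knight.
With that fixed, Leo's statement is true, so Leo is a knight.
With that fixed, Grace's statement is true, so Grace is a knight.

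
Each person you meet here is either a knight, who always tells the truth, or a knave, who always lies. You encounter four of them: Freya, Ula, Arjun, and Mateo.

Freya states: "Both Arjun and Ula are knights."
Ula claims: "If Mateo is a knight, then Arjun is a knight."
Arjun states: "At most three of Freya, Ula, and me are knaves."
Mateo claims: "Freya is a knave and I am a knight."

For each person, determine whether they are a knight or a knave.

Freya: knight, Ula: knight, Arjun: knight, Mateo: knave

Regardless of anyone's role, Arjun's statement is true, so Arjun is a knight.
With that fixed, Ula's statement is true, so Ula is a knight.
With that fixed, Freya's statement is true, so Freya is a knight.
With that fixed, Mateo's statement is false, so Mateo is a knave.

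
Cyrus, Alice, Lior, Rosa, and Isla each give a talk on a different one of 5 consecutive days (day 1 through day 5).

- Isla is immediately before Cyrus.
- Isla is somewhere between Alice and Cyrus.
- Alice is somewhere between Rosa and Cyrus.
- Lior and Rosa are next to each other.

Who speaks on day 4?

Isla

With clues 1–2, Alice is ruled out for day 4.
With clues 1–3, Lior and Rosa are ruled out for day 4.
With clues 1–4, Cyrus is ruled out for day 4.
So day 4 is Isla.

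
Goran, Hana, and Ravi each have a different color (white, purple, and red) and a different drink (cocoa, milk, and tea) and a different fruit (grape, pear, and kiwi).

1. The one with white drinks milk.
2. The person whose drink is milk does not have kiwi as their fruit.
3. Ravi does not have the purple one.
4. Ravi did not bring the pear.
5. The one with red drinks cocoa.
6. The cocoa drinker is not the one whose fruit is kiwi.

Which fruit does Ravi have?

grape

With clues 1–4, pear is impossible for Ravi's fruit.
With clues 1–6, kiwi is impossible for Ravi's fruit.
That leaves grape.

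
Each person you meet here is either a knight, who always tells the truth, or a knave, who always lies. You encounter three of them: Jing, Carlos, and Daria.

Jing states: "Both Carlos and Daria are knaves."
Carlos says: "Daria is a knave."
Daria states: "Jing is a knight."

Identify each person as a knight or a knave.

Jing: knave, Carlos: knight, Daria: knave

Consider Jing. Suppose Jing is a knight.
Then no assignment of the remaining roles makes every statement match its speaker's type — contradiction.
So Jing is a knave.
With that fixed, Daria's statement is false, so Daria is a knave.
With that fixed, Carlos's statement is true, so Carlos is a knight.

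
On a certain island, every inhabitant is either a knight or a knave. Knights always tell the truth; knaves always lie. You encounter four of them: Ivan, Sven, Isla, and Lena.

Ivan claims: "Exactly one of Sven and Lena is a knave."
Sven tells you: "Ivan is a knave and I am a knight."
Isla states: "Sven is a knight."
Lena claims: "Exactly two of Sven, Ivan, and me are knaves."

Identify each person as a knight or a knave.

Consider Ivan. Suppose Ivan is a knight.
Then no assignment of the remaining roles makes every statement match its speaker's type — contradiction.
So Ivan is a knave.
Consider Sven. Suppose Sven is a knight.
Then whichever role Lena has, Lena's statement has the wrong truth value — contradiction.
So Sven is a knave.
With that fixed, Isla's statement is false, so Isla is a knave.
Consider Lena. Suppose Lena is a knight.
Then Ivan's statement comes out true, contradicting Ivan being a knave.
So Lena is a knave.

Ivan: knave, Sven: knave, Isla: knave, Lena: knave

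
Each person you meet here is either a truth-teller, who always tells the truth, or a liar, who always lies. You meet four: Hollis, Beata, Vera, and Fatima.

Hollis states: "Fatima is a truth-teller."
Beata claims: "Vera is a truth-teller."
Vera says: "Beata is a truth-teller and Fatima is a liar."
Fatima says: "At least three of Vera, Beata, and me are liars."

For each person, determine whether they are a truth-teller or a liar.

Hollis: liar, Beata: truth-teller, Vera: truth-teller, Fatima: liar

Consider Hollis. Suppose Hollis is a truth-teller.
Then no assignment of the remaining roles makes every statement match its speaker's type — contradiction.
So Hollis is a liar.
Consider Beata. Suppose Beata is a liar.
Then no assignment of the remaining roles makes every statement match its speaker's type — contradiction.
So Beata is a truth-teller.
With that fixed, Fatima's statement is false, so Fatima is a liar.
With that fixed, Vera's statement is true, so Vera is a truth-teller.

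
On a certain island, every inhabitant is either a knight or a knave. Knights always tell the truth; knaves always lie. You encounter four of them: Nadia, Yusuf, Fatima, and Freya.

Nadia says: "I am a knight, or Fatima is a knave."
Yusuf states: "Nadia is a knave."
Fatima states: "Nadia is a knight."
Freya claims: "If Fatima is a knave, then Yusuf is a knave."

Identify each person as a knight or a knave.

Consider Nadia. Suppose Nadia is a knave.
Then no assignment of the remaining roles makes every statement match its speaker's type — contradiction.
So Nadia is a knight.
With that fixed, Yusuf's statement is false, so Yusuf is a knave.
With that fixed, Fatima's statement is true, so Fatima is a knight.
With that fixed, Freya's statement is true, so Freya is a knight.

Nadia: knight, Yusuf: knave, Fatima: knight, Freya: knight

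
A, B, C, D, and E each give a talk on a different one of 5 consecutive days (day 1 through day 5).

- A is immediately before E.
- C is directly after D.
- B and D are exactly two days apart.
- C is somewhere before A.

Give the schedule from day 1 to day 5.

From clue 1: A is in {1,2,3,4}.
From clues 1–2: B is in {1,3,5}.
From clues 1–3: A is in {1,4}.
From clues 1–4: D → day 1, C → day 2, B → day 3, A → day 4, E → day 5.

D, C, B, A, E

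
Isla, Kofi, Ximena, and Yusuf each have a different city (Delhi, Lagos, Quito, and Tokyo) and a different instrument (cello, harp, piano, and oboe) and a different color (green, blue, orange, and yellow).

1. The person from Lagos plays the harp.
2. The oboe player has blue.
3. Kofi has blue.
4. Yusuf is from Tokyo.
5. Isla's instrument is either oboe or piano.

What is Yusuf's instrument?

With clues 1–3, oboe is impossible for Yusuf's instrument.
With clues 1–4, harp is impossible for Yusuf's instrument.
With clues 1–5, piano is impossible for Yusuf's instrument.
That leaves cello.

cello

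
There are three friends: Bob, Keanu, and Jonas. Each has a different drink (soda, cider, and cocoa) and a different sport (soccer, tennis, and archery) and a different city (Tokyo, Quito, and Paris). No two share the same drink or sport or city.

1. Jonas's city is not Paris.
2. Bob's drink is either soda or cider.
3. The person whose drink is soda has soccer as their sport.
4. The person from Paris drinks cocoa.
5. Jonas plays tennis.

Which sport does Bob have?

With clues 1–5, archery and tennis are impossible for Bob's sport.
That leaves soccer.

soccer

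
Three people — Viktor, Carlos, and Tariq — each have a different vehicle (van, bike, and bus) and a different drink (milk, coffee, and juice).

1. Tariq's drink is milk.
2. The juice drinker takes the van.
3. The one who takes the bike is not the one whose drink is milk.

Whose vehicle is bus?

Tariq

With clues 1–3, Carlos and Viktor are impossible for the one with vehicle bus.
That leaves Tariq.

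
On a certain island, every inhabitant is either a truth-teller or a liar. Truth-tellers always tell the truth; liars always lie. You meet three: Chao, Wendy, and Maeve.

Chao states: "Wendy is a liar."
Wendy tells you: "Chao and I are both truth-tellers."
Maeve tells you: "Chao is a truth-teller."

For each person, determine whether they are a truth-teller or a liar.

Chao: truth-teller, Wendy: liar, Maeve: truth-teller

Consider Chao. Suppose Chao is a liar.
Then no assignment of the remaining roles makes every statement match its speaker's type — contradiction.
So Chao is a truth-teller.
With that fixed, Maeve's statement is true, so Maeve is a truth-teller.
Consider Wendy. Suppose Wendy is a truth-teller.
Then Chao's statement comes out false, contradicting Chao being a truth-teller.
So Wendy is a liar.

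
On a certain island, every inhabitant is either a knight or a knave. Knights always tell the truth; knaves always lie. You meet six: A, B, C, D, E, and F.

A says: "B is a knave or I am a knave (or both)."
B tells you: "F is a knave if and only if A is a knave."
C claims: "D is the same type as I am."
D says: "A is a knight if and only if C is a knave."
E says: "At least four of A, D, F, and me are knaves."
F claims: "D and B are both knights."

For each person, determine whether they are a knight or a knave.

A: knight, B: knave, C: knave, D: knight, E: knave, F: knave

Consider A. Suppose A is a knave.
Then A's own statement would have to be false, but it can't be — contradiction.
So A is a knight.
With that fixed, E's statement is false, so E is a knave.
Consider B. Suppose B is a knight.
Then A's statement comes out false, contradicting A being a knight.
So B is a knave.
With that fixed, F's statement is false, so F is a knave.
Consider C. Suppose C is a knight.
Then no assignment of the remaining roles makes every statement match its speaker's type — contradiction.
So C is a knave.
With that fixed, D's statement is true, so D is a knight.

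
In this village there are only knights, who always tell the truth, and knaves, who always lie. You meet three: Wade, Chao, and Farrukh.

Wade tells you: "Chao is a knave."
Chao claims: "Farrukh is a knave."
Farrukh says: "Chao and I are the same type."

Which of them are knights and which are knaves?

Consider Wade. Suppose Wade is a knight.
Then no assignment of the remaining roles makes every statement match its speaker's type — contradiction.
So Wade is a knave.
Consider Chao. Suppose Chao is a knave.
Then Wade's statement comes out true, contradicting Wade being a knave.
So Chao is a knight.
Consider Farrukh. Suppose Farrukh is a knight.
Then Chao's statement comes out false, contradicting Chao being a knight.
So Farrukh is a knave.

Wade: knave, Chao: knight, Farrukh: knave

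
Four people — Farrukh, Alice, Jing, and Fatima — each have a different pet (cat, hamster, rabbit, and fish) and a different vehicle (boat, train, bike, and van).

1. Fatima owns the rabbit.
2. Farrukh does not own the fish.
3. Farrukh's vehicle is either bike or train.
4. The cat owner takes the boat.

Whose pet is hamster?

Farrukh

Clue 1 rules out Fatima for the one with pet hamster.
With clues 1–4, Alice and Jing are impossible for the one with pet hamster.
That leaves Farrukh.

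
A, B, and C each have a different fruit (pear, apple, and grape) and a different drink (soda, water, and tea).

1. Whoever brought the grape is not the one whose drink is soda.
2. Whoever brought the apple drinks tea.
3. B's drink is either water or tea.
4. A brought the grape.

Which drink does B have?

tea

With clues 1–3, soda is impossible for B's drink.
With clues 1–4, water is impossible for B's drink.
That leaves tea.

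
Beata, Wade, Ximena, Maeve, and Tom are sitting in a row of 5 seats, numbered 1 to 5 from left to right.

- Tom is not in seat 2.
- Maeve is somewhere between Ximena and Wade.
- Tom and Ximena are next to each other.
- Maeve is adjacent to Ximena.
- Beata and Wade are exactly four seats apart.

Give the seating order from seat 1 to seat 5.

Wade, Maeve, Ximena, Tom, Beata

From clue 1: Tom is in {1,3,4,5}.
From clues 1–2: Maeve is in {2,3,4}.
From clues 1–4: Maeve is in {2,3}.
From clues 1–5: Wade → seat 1, Maeve → seat 2, Ximena → seat 3, Tom → seat 4, Beata → seat 5.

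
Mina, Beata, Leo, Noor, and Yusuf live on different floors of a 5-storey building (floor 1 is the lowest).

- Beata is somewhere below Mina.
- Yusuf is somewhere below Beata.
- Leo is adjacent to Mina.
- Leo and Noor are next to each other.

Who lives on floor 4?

With clues 1–2, Yusuf is ruled out for floor 4.
With clues 1–3, Beata and Noor are ruled out for floor 4.
With clues 1–4, Mina is ruled out for floor 4.
So floor 4 is Leo.

Leo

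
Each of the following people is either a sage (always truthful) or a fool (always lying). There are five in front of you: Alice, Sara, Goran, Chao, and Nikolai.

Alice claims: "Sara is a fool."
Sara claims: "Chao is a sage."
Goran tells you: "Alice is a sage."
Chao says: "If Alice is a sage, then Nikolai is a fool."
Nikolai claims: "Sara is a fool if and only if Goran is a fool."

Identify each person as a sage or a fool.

Consider Alice. Suppose Alice is a sage.
Then no assignment of the remaining roles makes every statement match its speaker's type — contradiction.
So Alice is a fool.
With that fixed, Goran's statement is false, so Goran is a fool.
With that fixed, Chao's statement is true, so Chao is a sage.
With that fixed, Sara's statement is true, so Sara is a sage.
With that fixed, Nikolai's statement is false, so Nikolai is a fool.

Alice: fool, Sara: sage, Goran: fool, Chao: sage, Nikolai: fool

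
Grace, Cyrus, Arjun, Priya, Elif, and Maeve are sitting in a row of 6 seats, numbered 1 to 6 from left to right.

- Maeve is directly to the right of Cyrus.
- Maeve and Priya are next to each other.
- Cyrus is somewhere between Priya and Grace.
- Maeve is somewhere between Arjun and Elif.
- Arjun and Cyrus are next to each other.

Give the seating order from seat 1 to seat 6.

Grace, Arjun, Cyrus, Maeve, Priya, Elif

From clue 1: Cyrus is in {1,2,3,4,5}.
From clues 1–2: Cyrus is in {1,2,3,4}.
From clues 1–3: Grace is in {1,2,3}.
From clues 1–4: Cyrus → seat 3, Maeve → seat 4, Priya → seat 5.
From clues 1–5: Grace → seat 1, Arjun → seat 2, Elif → seat 6.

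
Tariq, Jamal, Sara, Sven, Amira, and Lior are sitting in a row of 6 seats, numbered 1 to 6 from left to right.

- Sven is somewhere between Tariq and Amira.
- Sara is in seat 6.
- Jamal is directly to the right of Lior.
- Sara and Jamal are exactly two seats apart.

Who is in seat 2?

With clues 1–2, Sara is ruled out for seat 2.
With clues 1–3, Amira and Tariq are ruled out for seat 2.
With clues 1–4, Jamal and Lior are ruled out for seat 2.
So seat 2 is Sven.

Sven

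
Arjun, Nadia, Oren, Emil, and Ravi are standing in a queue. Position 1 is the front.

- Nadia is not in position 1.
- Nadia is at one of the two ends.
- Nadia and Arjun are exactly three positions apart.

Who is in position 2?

With clues 1–2, Nadia is ruled out for position 2.
With clues 1–3, Emil, Oren, and Ravi are ruled out for position 2.
So position 2 is Arjun.

Arjun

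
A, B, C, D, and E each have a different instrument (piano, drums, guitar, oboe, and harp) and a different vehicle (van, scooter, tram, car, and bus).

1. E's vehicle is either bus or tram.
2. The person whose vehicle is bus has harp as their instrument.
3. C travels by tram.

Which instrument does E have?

With clues 1–3, drums, guitar, oboe, and piano are impossible for E's instrument.
That leaves harp.

harp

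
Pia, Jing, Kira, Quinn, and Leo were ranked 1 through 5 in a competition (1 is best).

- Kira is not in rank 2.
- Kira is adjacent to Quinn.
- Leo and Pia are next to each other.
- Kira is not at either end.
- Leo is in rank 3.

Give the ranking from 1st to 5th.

From clue 1: Kira is in {1,3,4,5}.
From clues 1–3: Jing is in {1,3,5}.
From clues 1–4: Kira is in {3,4}.
From clues 1–5: Jing → rank 1, Pia → rank 2, Leo → rank 3, Kira → rank 4, Quinn → rank 5.

Jing, Pia, Leo, Kira, Quinn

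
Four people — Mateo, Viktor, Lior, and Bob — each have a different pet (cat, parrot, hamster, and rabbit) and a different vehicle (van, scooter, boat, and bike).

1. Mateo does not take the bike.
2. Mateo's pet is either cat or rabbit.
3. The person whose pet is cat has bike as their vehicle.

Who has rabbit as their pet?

With clues 1–3, Bob, Lior, and Viktor are impossible for the one with pet rabbit.
That leaves Mateo.

Mateo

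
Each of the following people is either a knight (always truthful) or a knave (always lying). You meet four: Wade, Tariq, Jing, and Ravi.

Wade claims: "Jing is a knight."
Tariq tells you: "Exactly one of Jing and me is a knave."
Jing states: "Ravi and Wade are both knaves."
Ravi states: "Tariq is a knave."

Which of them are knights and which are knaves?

Consider Wade. Suppose Wade is a knight.
Then no assignment of the remaining roles makes every statement match its speaker's type — contradiction.
So Wade is a knave.
Consider Tariq. Suppose Tariq is a knight.
Then no assignment of the remaining roles makes every statement match its speaker's type — contradiction.
So Tariq is a knave.
With that fixed, Ravi's statement is true, so Ravi is a knight.
With that fixed, Jing's statement is false, so Jing is a knave.

Wade: knave, Tariq: knave, Jing: knave, Ravi: knight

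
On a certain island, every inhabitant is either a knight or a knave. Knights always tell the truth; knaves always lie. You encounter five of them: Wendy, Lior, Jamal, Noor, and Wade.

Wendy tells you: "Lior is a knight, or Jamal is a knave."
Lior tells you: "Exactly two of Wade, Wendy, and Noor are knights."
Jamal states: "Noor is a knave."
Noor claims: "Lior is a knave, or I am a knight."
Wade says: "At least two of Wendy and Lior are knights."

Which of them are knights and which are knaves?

Consider Wendy. Suppose Wendy is a knave.
Then no assignment of the remaining roles makes every statement match its speaker's type — contradiction.
So Wendy is a knight.
Consider Lior. Suppose Lior is a knave.
Then no assignment of the remaining roles makes every statement match its speaker's type — contradiction.
So Lior is a knight.
With that fixed, Wade's statement is true, so Wade is a knight.
Consider Jamal. Suppose Jamal is a knave.
Then no assignment of the remaining roles makes every statement match its speaker's type — contradiction.
So Jamal is a knight.
Consider Noor. Suppose Noor is a knight.
Then Lior's statement comes out false, contradicting Lior being a knight.
So Noor is a knave.

Wendy: knight, Lior: knight, Jamal: knight, Noor: knave, Wade: knight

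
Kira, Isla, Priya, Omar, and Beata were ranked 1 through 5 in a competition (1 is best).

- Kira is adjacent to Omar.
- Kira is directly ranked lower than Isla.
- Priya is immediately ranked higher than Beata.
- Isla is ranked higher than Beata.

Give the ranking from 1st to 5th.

From clues 1–2: Kira is in {2,3,4}.
From clues 1–3: Kira is in {2,4}.
From clues 1–4: Isla → rank 1, Kira → rank 2, Omar → rank 3, Priya → rank 4, Beata → rank 5.

Isla, Kira, Omar, Priya, Beata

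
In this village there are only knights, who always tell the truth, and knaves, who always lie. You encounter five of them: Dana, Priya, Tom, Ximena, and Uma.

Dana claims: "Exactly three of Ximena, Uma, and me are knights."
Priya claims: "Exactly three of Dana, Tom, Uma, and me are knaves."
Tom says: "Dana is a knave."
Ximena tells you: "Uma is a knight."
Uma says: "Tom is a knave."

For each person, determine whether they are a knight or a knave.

Dana: knight, Priya: knave, Tom: knave, Ximena: knight, Uma: knight

Consider Dana. Suppose Dana is a knave.
Then no assignment of the remaining roles makes every statement match its speaker's type — contradiction.
So Dana is a knight.
With that fixed, Tom's statement is false, so Tom is a knave.
With that fixed, Uma's statement is true, so Uma is a knight.
With that fixed, Priya's statement is false, so Priya is a knave.
With that fixed, Ximena's statement is true, so Ximena is a knight.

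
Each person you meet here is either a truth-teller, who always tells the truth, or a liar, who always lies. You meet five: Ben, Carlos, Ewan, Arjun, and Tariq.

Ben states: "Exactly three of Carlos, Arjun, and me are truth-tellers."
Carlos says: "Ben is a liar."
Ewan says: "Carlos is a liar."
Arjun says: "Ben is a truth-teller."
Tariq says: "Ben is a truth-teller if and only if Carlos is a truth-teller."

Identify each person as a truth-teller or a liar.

Ben: liar, Carlos: truth-teller, Ewan: liar, Arjun: liar, Tariq: liar

Consider Ben. Suppose Ben is a truth-teller.
Then no assignment of the remaining roles makes every statement match its speaker's type — contradiction.
So Ben is a liar.
With that fixed, Carlos's statement is true, so Carlos is a truth-teller.
With that fixed, Ewan's statement is false, so Ewan is a liar.
With that fixed, Arjun's statement is false, so Arjun is a liar.
With that fixed, Tariq's statement is false, so Tariq is a liar.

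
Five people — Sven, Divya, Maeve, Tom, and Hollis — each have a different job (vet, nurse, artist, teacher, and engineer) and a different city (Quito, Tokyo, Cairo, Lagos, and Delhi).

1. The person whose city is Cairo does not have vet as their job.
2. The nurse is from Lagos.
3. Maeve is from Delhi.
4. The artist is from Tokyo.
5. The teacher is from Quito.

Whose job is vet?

With clues 1–5, Divya, Hollis, Sven, and Tom are impossible for the one with job vet.
That leaves Maeve.

Maeve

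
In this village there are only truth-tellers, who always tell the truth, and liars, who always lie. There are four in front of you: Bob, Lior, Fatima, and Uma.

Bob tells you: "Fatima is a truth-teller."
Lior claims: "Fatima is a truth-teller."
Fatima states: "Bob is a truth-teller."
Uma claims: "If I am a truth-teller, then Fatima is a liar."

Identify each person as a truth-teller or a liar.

Consider Bob. Suppose Bob is a truth-teller.
Then no assignment of the remaining roles makes every statement match its speaker's type — contradiction.
So Bob is a liar.
With that fixed, Fatima's statement is false, so Fatima is a liar.
With that fixed, Uma's statement is true, so Uma is a truth-teller.
With that fixed, Lior's statement is false, so Lior is a liar.

Bob: liar, Lior: liar, Fatima: liar, Uma: truth-teller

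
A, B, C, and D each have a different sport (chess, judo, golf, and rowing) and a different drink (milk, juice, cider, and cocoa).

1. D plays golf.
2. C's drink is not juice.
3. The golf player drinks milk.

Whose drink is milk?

D

With clues 1–3, A, B, and C are impossible for the one with drink milk.
That leaves D.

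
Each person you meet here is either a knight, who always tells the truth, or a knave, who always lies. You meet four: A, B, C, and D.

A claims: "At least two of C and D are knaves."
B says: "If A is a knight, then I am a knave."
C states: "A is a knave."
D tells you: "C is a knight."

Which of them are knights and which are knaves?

Consider A. Suppose A is a knight.
Then whichever role B has, B's statement has the wrong truth value — contradiction.
So A is a knave.
With that fixed, B's statement is true, so B is a knight.
With that fixed, C's statement is true, so C is a knight.
With that fixed, D's statement is true, so D is a knight.

A: knave, B: knight, C: knight, D: knight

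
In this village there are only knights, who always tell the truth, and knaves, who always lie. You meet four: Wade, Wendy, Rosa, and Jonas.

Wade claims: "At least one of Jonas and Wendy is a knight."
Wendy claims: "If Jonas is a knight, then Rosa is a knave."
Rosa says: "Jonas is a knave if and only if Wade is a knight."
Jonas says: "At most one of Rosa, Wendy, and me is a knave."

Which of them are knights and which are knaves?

Wade: knight, Wendy: knight, Rosa: knave, Jonas: knight

Consider Wade. Suppose Wade is a knave.
Then no assignment of the remaining roles makes every statement match its speaker's type — contradiction.
So Wade is a knight.
Consider Wendy. Suppose Wendy is a knave.
Then no assignment of the remaining roles makes every statement match its speaker's type — contradiction.
So Wendy is a knight.
Consider Rosa. Suppose Rosa is a knight.
Then no assignment of the remaining roles makes every statement match its speaker's type — contradiction.
So Rosa is a knave.
Consider Jonas. Suppose Jonas is a knave.
Then Rosa's statement comes out true, contradicting Rosa being a knave.
So Jonas is a knight.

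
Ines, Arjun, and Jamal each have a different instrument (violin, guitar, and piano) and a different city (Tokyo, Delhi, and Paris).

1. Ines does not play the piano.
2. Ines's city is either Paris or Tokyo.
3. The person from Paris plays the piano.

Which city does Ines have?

With clues 1–2, Delhi is impossible for Ines's city.
With clues 1–3, Paris is impossible for Ines's city.
That leaves Tokyo.

Tokyo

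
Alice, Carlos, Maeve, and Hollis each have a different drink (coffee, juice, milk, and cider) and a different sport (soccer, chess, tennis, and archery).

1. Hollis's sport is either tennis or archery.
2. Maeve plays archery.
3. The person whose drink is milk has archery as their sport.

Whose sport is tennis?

With clues 1–2, Alice, Carlos, and Maeve are impossible for the one with sport tennis.
That leaves Hollis.

Hollis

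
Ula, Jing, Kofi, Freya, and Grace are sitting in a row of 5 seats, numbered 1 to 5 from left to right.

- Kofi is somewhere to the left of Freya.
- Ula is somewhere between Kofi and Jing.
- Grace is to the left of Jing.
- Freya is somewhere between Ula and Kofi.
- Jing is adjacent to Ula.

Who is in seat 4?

With clues 1–4, Freya, Jing, and Kofi are ruled out for seat 4.
With clues 1–5, Grace is ruled out for seat 4.
So seat 4 is Ula.

Ula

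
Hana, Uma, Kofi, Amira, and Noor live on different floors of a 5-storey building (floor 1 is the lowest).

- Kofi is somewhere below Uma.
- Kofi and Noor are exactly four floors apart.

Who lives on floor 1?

Kofi

With clue 1, Uma is ruled out for floor 1.
With clues 1–2, Amira, Hana, and Noor are ruled out for floor 1.
So floor 1 is Kofi.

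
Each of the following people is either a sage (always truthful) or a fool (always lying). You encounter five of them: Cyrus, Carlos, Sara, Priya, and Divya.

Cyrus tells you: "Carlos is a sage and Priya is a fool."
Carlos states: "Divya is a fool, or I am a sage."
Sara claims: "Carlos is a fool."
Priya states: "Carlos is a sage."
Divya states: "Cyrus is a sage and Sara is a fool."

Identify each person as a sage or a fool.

Consider Cyrus. Suppose Cyrus is a sage.
Then no assignment of the remaining roles makes every statement match its speaker's type — contradiction.
So Cyrus is a fool.
With that fixed, Divya's statement is false, so Divya is a fool.
With that fixed, Carlos's statement is true, so Carlos is a sage.
With that fixed, Sara's statement is false, so Sara is a fool.
With that fixed, Priya's statement is true, so Priya is a sage.

Cyrus: fool, Carlos: sage, Sara: fool, Priya: sage, Divya: fool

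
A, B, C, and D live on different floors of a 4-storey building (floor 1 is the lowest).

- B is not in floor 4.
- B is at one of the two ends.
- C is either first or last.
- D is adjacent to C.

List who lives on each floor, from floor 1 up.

From clue 1: B is in {1,2,3}.
From clues 1–2: B → floor 1.
From clues 1–3: C → floor 4.
From clues 1–4: A → floor 2, D → floor 3.

B, A, D, C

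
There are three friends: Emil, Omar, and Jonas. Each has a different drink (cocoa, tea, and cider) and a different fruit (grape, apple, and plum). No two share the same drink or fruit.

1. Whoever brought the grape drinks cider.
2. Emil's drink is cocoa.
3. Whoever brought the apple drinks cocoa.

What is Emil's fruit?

apple

With clues 1–2, grape is impossible for Emil's fruit.
With clues 1–3, plum is impossible for Emil's fruit.
That leaves apple.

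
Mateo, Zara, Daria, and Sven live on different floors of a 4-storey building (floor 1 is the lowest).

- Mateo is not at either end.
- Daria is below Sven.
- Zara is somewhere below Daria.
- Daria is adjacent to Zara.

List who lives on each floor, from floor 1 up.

From clue 1: Mateo is in {2,3}.
From clues 1–3: Zara → floor 1, Sven → floor 4.
From clues 1–4: Daria → floor 2, Mateo → floor 3.

Zara, Daria, Mateo, Sven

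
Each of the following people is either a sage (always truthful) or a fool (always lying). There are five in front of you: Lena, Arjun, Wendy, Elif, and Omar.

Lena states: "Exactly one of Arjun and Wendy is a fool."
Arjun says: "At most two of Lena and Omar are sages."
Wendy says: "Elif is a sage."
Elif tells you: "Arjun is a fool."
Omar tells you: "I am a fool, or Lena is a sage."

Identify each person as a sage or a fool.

Lena: sage, Arjun: sage, Wendy: fool, Elif: fool, Omar: sage

Regardless of anyone's role, Arjun's statement is true, so Arjun is a sage.
With that fixed, Elif's statement is false, so Elif is a fool.
With that fixed, Wendy's statement is false, so Wendy is a fool.
With that fixed, Lena's statement is true, so Lena is a sage.
With that fixed, Omar's statement is true, so Omar is a sage.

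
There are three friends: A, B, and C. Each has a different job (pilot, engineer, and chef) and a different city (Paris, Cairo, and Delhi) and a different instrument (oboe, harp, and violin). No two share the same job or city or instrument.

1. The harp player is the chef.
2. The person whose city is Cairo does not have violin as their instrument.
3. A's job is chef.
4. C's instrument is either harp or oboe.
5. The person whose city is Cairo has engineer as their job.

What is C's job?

With clues 1–3, chef is impossible for C's job.
With clues 1–5, pilot is impossible for C's job.
That leaves engineer.

engineer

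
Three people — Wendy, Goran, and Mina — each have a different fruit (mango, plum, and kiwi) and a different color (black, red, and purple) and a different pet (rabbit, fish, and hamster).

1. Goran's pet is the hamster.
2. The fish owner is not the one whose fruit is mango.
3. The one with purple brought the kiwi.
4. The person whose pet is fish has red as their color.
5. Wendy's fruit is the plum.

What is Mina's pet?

rabbit

Clue 1 rules out hamster for Mina's pet.
With clues 1–5, fish is impossible for Mina's pet.
That leaves rabbit.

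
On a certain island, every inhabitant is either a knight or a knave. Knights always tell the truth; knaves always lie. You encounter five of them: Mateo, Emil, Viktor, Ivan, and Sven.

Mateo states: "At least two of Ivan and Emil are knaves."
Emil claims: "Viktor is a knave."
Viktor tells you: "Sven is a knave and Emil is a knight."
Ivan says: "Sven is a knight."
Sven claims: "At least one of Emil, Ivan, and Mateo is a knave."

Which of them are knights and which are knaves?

Consider Mateo. Suppose Mateo is a knight.
Then no assignment of the remaining roles makes every statement match its speaker's type — contradiction.
So Mateo is a knave.
With that fixed, Sven's statement is true, so Sven is a knight.
With that fixed, Viktor's statement is false, so Viktor is a knave.
With that fixed, Ivan's statement is true, so Ivan is a knight.
With that fixed, Emil's statement is true, so Emil is a knight.

Mateo: knave, Emil: knight, Viktor: knave, Ivan: knight, Sven: knight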